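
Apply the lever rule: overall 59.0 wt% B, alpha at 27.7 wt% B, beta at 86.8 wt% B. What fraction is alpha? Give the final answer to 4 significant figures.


f_alpha = (C_beta - C0) / (C_beta - C_alpha)
f_alpha = (86.8 - 59.0) / (86.8 - 27.7)
f_alpha = 0.4704


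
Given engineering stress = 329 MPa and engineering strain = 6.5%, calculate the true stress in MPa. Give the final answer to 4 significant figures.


sigma_true = sigma_eng * (1 + epsilon_eng)
sigma_true = 329 * (1 + 0.065)
sigma_true = 350.4 MPa


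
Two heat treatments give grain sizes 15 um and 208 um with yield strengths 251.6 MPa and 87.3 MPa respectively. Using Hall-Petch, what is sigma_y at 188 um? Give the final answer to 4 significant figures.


sigma_y = sigma0 + k / sqrt(d)
1/sqrt(d1) = 1/sqrt(1.5e-05) = 258.199;  1/sqrt(d2) = 69.3375
k = (sigma1 - sigma2) / (1/sqrt(d1) - 1/sqrt(d2)) = (251.6 - 87.3) / (258.199 - 69.3375) = 0.86995 MPa*m^0.5
sigma0 = sigma1 - k/sqrt(d1) = 251.6 - 0.86995*258.199 = 26.9798 MPa
sigma_y(d3) = 26.9798 + 0.86995 / sqrt(1.88e-04) = 90.43 MPa


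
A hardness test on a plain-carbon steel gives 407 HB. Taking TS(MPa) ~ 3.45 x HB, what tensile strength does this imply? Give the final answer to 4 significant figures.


TS (MPa) = 3.45 * HB
TS = 3.45 * 407
TS = 1404 MPa


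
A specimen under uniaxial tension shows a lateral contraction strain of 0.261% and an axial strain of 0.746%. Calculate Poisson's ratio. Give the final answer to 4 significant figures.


nu = -epsilon_lat / epsilon_axial
Lateral strain is contraction (negative), so using magnitudes:
nu = 0.261 / 0.746
nu = 0.3499


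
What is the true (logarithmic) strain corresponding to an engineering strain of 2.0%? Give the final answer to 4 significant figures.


epsilon_true = ln(1 + epsilon_eng)
epsilon_true = ln(1 + 0.02)
epsilon_true = 0.0198


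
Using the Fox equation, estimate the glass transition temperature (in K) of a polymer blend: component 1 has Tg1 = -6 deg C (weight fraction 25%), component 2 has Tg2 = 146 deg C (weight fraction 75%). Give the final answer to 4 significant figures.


1/Tg = w1/Tg1 + w2/Tg2 (in Kelvin)
Tg1 = 267.15 K, Tg2 = 419.15 K
1/Tg = 0.25/267.15 + 0.75/419.15
Tg = 367 K


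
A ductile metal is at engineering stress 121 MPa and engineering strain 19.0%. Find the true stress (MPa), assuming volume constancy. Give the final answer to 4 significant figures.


sigma_true = sigma_eng * (1 + epsilon_eng)
sigma_true = 121 * (1 + 0.19)
sigma_true = 144 MPa


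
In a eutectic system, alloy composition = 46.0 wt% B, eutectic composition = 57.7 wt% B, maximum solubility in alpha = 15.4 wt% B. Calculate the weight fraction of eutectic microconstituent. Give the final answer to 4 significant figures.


f_primary = (C_e - C0) / (C_e - C_alpha_max)
f_primary = (57.7 - 46.0) / (57.7 - 15.4)
f_primary = 0.276596
f_eutectic = 1 - 0.276596 = 0.7234


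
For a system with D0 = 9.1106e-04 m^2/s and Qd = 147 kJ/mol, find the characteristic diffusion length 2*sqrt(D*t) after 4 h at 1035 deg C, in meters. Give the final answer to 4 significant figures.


Step 1: D = D0 * exp(-Qd/(R*T))
T = 1308.15 K
D = 9.1106e-04 * exp(-147e3 / (8.314 * 1308.15)) = 1.22914e-09 m^2/s
Step 2: L = 2*sqrt(D*t)
t = 4 h = 14400 s
L = 2*sqrt(1.22914e-09 * 14400) = 8.414e-03 m


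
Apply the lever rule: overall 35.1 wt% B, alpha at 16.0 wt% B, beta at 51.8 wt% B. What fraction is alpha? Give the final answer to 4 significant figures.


f_alpha = (C_beta - C0) / (C_beta - C_alpha)
f_alpha = (51.8 - 35.1) / (51.8 - 16.0)
f_alpha = 0.4665


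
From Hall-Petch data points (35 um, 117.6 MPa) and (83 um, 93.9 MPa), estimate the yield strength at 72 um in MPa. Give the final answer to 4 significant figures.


sigma_y = sigma0 + k / sqrt(d)
1/sqrt(d1) = 1/sqrt(3.5e-05) = 169.031;  1/sqrt(d2) = 109.764
k = (sigma1 - sigma2) / (1/sqrt(d1) - 1/sqrt(d2)) = (117.6 - 93.9) / (169.031 - 109.764) = 0.399888 MPa*m^0.5
sigma0 = sigma1 - k/sqrt(d1) = 117.6 - 0.399888*169.031 = 50.0066 MPa
sigma_y(d3) = 50.0066 + 0.399888 / sqrt(7.2e-05) = 97.13 MPa


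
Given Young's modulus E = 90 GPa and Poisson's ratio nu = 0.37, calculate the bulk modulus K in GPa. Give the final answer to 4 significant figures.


K = E / (3*(1-2*nu))
K = 90 / (3*(1-2*0.37))
K = 115.4 GPa


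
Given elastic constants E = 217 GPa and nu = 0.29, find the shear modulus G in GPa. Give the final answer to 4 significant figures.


G = E / (2*(1+nu))
G = 217 / (2*(1+0.29))
G = 84.11 GPa


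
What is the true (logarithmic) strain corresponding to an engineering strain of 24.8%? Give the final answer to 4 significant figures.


epsilon_true = ln(1 + epsilon_eng)
epsilon_true = ln(1 + 0.248)
epsilon_true = 0.2215


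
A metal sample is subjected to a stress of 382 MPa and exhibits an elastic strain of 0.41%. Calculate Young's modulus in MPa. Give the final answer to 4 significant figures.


E = sigma / epsilon
epsilon = 0.41% = 4.1e-03
E = 382 / 4.1e-03
E = 93170 MPa


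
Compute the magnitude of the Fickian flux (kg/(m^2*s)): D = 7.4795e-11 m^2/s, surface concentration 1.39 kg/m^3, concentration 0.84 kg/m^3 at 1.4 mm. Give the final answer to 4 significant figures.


J = -D * (dC/dx) = D * (C1 - C2) / dx
J = 7.4795e-11 * (1.39 - 0.84) / 1.4e-03
J = 2.938e-08 kg/(m^2*s)


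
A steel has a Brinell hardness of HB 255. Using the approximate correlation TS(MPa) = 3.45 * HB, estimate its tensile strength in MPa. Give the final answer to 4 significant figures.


TS (MPa) = 3.45 * HB
TS = 3.45 * 255
TS = 879.8 MPa


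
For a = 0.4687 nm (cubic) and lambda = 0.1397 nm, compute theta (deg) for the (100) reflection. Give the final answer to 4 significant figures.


d = a / sqrt(h^2+k^2+l^2)
d = 0.4687 / sqrt(1) = 0.4687 nm
lambda = 2*d*sin(theta)  =>  sin(theta) = lambda / (2*d)
sin(theta) = 0.1397 / (2 * 0.4687) = 0.149029
theta = 8.571 deg


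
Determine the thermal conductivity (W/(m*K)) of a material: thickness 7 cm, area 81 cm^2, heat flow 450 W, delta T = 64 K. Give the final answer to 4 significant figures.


k = Q*L / (A*dT)
L = 0.07 m, A = 8.1e-03 m^2
k = 450 * 0.07 / (8.1e-03 * 64)
k = 60.76 W/(m*K)


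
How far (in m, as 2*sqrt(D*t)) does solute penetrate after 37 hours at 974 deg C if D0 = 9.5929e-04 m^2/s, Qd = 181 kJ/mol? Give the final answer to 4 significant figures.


Step 1: D = D0 * exp(-Qd/(R*T))
T = 1247.15 K
D = 9.5929e-04 * exp(-181e3 / (8.314 * 1247.15)) = 2.51661e-11 m^2/s
Step 2: L = 2*sqrt(D*t)
t = 37 h = 133200 s
L = 2*sqrt(2.51661e-11 * 133200) = 3.662e-03 m


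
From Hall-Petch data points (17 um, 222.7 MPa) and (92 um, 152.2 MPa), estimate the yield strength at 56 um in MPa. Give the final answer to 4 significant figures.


sigma_y = sigma0 + k / sqrt(d)
1/sqrt(d1) = 1/sqrt(1.7e-05) = 242.536;  1/sqrt(d2) = 104.257
k = (sigma1 - sigma2) / (1/sqrt(d1) - 1/sqrt(d2)) = (222.7 - 152.2) / (242.536 - 104.257) = 0.509841 MPa*m^0.5
sigma0 = sigma1 - k/sqrt(d1) = 222.7 - 0.509841*242.536 = 99.0454 MPa
sigma_y(d3) = 99.0454 + 0.509841 / sqrt(5.6e-05) = 167.2 MPa


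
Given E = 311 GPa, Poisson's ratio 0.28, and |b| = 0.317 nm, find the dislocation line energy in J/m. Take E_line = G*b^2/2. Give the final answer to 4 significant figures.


Step 1: G = E / (2*(1+nu))
G = 311 / (2*(1+0.28)) = 121.484 GPa = 1.21484e+11 Pa
Step 2: E_line = G*b^2/2
b = 0.317 nm = 3.17e-10 m
E_line = 0.5 * 1.21484e+11 * (3.17e-10)^2 = 6.104e-09 J/m


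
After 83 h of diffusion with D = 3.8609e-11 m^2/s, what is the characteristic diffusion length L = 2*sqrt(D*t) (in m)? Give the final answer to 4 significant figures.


t = 83 hr = 298800 s
Diffusion length = 2*sqrt(D*t)
= 2*sqrt(3.8609e-11 * 298800)
= 6.793e-03 m


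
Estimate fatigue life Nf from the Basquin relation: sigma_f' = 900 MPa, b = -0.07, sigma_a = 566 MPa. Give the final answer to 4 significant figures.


sigma_a = sigma_f' * (2*Nf)^b
2*Nf = (sigma_a / sigma_f')^(1/b)
2*Nf = (566 / 900)^(1/-0.07)
2*Nf = 754.25
Nf = 377.1 cycles


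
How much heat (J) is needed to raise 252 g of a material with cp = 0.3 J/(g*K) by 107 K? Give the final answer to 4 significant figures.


Q = m * cp * dT
Q = 252 * 0.3 * 107
Q = 8089 J


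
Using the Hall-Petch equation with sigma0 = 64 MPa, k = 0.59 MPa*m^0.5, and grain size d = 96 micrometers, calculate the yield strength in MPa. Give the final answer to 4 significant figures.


sigma_y = sigma0 + k / sqrt(d)
d = 96 um = 9.6e-05 m
sigma_y = 64 + 0.59 / sqrt(9.6e-05)
sigma_y = 124.2 MPa


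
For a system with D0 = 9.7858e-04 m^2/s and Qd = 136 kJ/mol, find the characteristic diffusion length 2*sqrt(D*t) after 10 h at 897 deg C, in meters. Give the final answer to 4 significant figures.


Step 1: D = D0 * exp(-Qd/(R*T))
T = 1170.15 K
D = 9.7858e-04 * exp(-136e3 / (8.314 * 1170.15)) = 8.30685e-10 m^2/s
Step 2: L = 2*sqrt(D*t)
t = 10 h = 36000 s
L = 2*sqrt(8.30685e-10 * 36000) = 0.01094 m


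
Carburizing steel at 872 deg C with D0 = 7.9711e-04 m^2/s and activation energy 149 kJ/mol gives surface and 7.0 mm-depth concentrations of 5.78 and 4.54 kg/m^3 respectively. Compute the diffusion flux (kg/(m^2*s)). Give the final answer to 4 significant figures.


Step 1: D = D0 * exp(-Qd/(R*T))
T = 872 + 273.15 = 1145.15 K
D = 7.9711e-04 * exp(-149e3 / (8.314 * 1145.15)) = 1.27297e-10 m^2/s
Step 2: J = D * (C1 - C2) / dx
J = 1.27297e-10 * (5.78 - 4.54) / 7e-03
J = 2.255e-08 kg/(m^2*s)


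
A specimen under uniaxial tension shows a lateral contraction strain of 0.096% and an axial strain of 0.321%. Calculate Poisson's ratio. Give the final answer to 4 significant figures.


nu = -epsilon_lat / epsilon_axial
Lateral strain is contraction (negative), so using magnitudes:
nu = 0.096 / 0.321
nu = 0.2991


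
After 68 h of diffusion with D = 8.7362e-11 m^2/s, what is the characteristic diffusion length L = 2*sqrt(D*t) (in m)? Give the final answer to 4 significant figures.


t = 68 hr = 244800 s
Diffusion length = 2*sqrt(D*t)
= 2*sqrt(8.7362e-11 * 244800)
= 9.249e-03 m


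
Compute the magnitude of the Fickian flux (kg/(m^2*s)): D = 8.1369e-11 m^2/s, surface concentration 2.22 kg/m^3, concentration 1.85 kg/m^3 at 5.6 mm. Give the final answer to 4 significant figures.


J = -D * (dC/dx) = D * (C1 - C2) / dx
J = 8.1369e-11 * (2.22 - 1.85) / 5.6e-03
J = 5.376e-09 kg/(m^2*s)


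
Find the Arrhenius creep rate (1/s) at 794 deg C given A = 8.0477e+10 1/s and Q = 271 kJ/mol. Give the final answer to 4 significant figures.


rate = A * exp(-Q / (R*T))
T = 794 + 273.15 = 1067.15 K
rate = 8.0477e+10 * exp(-271e3 / (8.314 * 1067.15))
rate = 4.369e-03 1/s


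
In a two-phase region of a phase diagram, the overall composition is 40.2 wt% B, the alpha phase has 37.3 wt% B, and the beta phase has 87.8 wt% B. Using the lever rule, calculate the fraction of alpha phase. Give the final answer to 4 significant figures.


f_alpha = (C_beta - C0) / (C_beta - C_alpha)
f_alpha = (87.8 - 40.2) / (87.8 - 37.3)
f_alpha = 0.9426


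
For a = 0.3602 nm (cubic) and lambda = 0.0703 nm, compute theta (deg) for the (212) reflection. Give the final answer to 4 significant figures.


d = a / sqrt(h^2+k^2+l^2)
d = 0.3602 / sqrt(9) = 0.120067 nm
lambda = 2*d*sin(theta)  =>  sin(theta) = lambda / (2*d)
sin(theta) = 0.0703 / (2 * 0.120067) = 0.292754
theta = 17.02 deg


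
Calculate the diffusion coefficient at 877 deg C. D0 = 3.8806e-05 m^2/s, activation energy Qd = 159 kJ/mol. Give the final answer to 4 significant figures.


D = D0 * exp(-Qd / (R*T))
T = 1150.15 K
D = 3.8806e-05 * exp(-159e3 / (8.314 * 1150.15))
D = 2.331e-12 m^2/s


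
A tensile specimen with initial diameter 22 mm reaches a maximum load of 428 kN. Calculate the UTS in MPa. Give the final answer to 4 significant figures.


A0 = pi*(d/2)^2 = pi*(22/2)^2 = 380.133 mm^2
UTS = F_max / A0 = 428*1000 / 380.133
UTS = 1126 MPa


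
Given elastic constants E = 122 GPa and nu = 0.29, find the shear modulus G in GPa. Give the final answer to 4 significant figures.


G = E / (2*(1+nu))
G = 122 / (2*(1+0.29))
G = 47.29 GPa


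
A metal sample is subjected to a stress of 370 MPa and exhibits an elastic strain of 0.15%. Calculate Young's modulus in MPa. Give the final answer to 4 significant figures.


E = sigma / epsilon
epsilon = 0.15% = 1.5e-03
E = 370 / 1.5e-03
E = 246700 MPa


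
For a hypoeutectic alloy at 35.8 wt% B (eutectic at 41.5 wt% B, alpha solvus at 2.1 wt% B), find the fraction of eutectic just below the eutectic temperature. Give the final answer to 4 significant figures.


f_primary = (C_e - C0) / (C_e - C_alpha_max)
f_primary = (41.5 - 35.8) / (41.5 - 2.1)
f_primary = 0.14467
f_eutectic = 1 - 0.14467 = 0.8553


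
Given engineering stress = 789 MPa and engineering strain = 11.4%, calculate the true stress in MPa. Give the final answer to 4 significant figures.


sigma_true = sigma_eng * (1 + epsilon_eng)
sigma_true = 789 * (1 + 0.114)
sigma_true = 878.9 MPa


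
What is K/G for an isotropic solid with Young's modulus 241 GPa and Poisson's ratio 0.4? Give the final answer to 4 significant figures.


G = E / (2*(1+nu))
G = 241 / (2*(1+0.4)) = 86.0714 GPa
K = E / (3*(1-2*nu))
K = 241 / (3*(1-2*0.4)) = 401.667 GPa
K/G = 401.667 / 86.0714 = 4.667


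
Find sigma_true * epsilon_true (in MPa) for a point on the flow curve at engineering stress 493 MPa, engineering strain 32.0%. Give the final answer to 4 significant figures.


sigma_true = sigma_eng * (1 + epsilon_eng)
sigma_true = 493 * (1 + 0.32) = 650.76 MPa
epsilon_true = ln(1 + epsilon_eng)
epsilon_true = ln(1 + 0.32) = 0.277632
sigma_true * epsilon_true = 650.76 * 0.277632 = 180.7 MPa


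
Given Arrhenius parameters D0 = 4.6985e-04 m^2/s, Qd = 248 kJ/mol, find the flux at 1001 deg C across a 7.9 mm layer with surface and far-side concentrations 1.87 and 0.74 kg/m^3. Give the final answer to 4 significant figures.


Step 1: D = D0 * exp(-Qd/(R*T))
T = 1001 + 273.15 = 1274.15 K
D = 4.6985e-04 * exp(-248e3 / (8.314 * 1274.15)) = 3.19642e-14 m^2/s
Step 2: J = D * (C1 - C2) / dx
J = 3.19642e-14 * (1.87 - 0.74) / 7.9e-03
J = 4.572e-12 kg/(m^2*s)


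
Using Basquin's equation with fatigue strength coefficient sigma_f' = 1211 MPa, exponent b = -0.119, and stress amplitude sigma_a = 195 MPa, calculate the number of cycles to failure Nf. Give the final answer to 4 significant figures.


sigma_a = sigma_f' * (2*Nf)^b
2*Nf = (sigma_a / sigma_f')^(1/b)
2*Nf = (195 / 1211)^(1/-0.119)
2*Nf = 4.62153e+06
Nf = 2.311e+06 cycles


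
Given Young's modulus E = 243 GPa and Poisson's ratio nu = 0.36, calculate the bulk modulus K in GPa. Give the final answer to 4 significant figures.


K = E / (3*(1-2*nu))
K = 243 / (3*(1-2*0.36))
K = 289.3 GPa


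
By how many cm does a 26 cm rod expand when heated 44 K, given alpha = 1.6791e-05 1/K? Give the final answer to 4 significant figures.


dL = L0 * alpha * dT
dL = 26 * 1.6791e-05 * 44
dL = 0.01921 cm


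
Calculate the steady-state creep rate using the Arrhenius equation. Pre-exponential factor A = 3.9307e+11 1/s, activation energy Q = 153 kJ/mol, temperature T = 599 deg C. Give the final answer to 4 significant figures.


rate = A * exp(-Q / (R*T))
T = 599 + 273.15 = 872.15 K
rate = 3.9307e+11 * exp(-153e3 / (8.314 * 872.15))
rate = 269.6 1/s


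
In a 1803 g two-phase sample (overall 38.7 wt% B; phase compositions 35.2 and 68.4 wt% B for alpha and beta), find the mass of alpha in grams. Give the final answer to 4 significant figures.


f_alpha = (C_beta - C0) / (C_beta - C_alpha)
f_alpha = (68.4 - 38.7) / (68.4 - 35.2) = 0.894578
m_alpha = f_alpha * m_total = 0.894578 * 1803 = 1613 g


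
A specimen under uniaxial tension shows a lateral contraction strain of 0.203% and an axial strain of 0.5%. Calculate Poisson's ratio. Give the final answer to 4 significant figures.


nu = -epsilon_lat / epsilon_axial
Lateral strain is contraction (negative), so using magnitudes:
nu = 0.203 / 0.5
nu = 0.406


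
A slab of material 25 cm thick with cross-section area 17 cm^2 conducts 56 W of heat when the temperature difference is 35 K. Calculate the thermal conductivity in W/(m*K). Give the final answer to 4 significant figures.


k = Q*L / (A*dT)
L = 0.25 m, A = 1.7e-03 m^2
k = 56 * 0.25 / (1.7e-03 * 35)
k = 235.3 W/(m*K)


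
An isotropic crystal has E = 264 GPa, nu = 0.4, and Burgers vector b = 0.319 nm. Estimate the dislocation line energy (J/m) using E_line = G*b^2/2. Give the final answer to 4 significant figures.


Step 1: G = E / (2*(1+nu))
G = 264 / (2*(1+0.4)) = 94.2857 GPa = 9.42857e+10 Pa
Step 2: E_line = G*b^2/2
b = 0.319 nm = 3.19e-10 m
E_line = 0.5 * 9.42857e+10 * (3.19e-10)^2 = 4.797e-09 J/m


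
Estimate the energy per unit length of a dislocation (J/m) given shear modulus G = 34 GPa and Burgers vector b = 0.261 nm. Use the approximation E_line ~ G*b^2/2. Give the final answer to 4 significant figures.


E = G*b^2/2
b = 0.261 nm = 2.61e-10 m
G = 34 GPa = 3.4e+10 Pa
E = 0.5 * 3.4e+10 * (2.61e-10)^2
E = 1.158e-09 J/m


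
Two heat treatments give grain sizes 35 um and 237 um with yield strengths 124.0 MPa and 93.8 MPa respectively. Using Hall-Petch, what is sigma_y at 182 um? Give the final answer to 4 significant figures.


sigma_y = sigma0 + k / sqrt(d)
1/sqrt(d1) = 1/sqrt(3.5e-05) = 169.031;  1/sqrt(d2) = 64.957
k = (sigma1 - sigma2) / (1/sqrt(d1) - 1/sqrt(d2)) = (124.0 - 93.8) / (169.031 - 64.957) = 0.290179 MPa*m^0.5
sigma0 = sigma1 - k/sqrt(d1) = 124.0 - 0.290179*169.031 = 74.9509 MPa
sigma_y(d3) = 74.9509 + 0.290179 / sqrt(1.82e-04) = 96.46 MPa


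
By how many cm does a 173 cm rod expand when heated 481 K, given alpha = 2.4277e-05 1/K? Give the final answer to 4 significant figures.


dL = L0 * alpha * dT
dL = 173 * 2.4277e-05 * 481
dL = 2.02 cm


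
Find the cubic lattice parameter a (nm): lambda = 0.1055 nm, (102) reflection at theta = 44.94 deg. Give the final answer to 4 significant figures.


d = lambda / (2*sin(theta))
d = 0.1055 / (2*sin(44.94 deg))
d = 0.074678 nm
a = d * sqrt(h^2+k^2+l^2) = 0.074678 * sqrt(5)
a = 0.167 nm


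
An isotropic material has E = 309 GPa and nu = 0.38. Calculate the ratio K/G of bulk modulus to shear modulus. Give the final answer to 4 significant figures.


G = E / (2*(1+nu))
G = 309 / (2*(1+0.38)) = 111.957 GPa
K = E / (3*(1-2*nu))
K = 309 / (3*(1-2*0.38)) = 429.167 GPa
K/G = 429.167 / 111.957 = 3.833


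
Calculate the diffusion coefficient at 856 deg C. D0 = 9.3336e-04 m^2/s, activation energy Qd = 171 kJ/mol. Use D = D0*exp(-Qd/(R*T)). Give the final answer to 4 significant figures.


D = D0 * exp(-Qd / (R*T))
T = 1129.15 K
D = 9.3336e-04 * exp(-171e3 / (8.314 * 1129.15))
D = 1.146e-11 m^2/s


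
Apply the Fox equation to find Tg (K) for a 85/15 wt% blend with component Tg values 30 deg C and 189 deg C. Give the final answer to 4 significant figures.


1/Tg = w1/Tg1 + w2/Tg2 (in Kelvin)
Tg1 = 303.15 K, Tg2 = 462.15 K
1/Tg = 0.85/303.15 + 0.15/462.15
Tg = 319.6 K


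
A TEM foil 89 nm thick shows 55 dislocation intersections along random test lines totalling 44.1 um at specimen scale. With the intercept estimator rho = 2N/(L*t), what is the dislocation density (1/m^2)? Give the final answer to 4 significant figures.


rho = 2N / (L * t)
L = 44.1 um = 4.41e-05 m, t = 89 nm = 8.9e-08 m
rho = 2 * 55 / (4.41e-05 * 8.9e-08)
rho = 2.803e+13 1/m^2


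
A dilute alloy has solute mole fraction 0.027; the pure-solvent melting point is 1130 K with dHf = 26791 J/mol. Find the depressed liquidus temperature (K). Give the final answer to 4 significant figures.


dT = R*Tm^2*x / dHf
dT = 8.314 * 1130^2 * 0.027 / 26791
dT = 10.699 K
T_new = 1130 - 10.699 = 1119 K


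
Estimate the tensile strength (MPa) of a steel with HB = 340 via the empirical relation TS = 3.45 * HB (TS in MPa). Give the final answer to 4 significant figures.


TS (MPa) = 3.45 * HB
TS = 3.45 * 340
TS = 1173 MPa


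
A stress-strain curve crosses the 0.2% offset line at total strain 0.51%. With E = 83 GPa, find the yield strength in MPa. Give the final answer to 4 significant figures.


Offset strain = 0.002
Elastic strain at yield = total_strain - offset = 5.1e-03 - 0.002 = 3.1e-03
sigma_y = E * elastic_strain = 83000 * 3.1e-03
sigma_y = 257.3 MPa


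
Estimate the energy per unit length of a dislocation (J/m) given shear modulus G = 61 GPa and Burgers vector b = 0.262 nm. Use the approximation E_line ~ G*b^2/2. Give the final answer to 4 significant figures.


E = G*b^2/2
b = 0.262 nm = 2.62e-10 m
G = 61 GPa = 6.1e+10 Pa
E = 0.5 * 6.1e+10 * (2.62e-10)^2
E = 2.094e-09 J/m


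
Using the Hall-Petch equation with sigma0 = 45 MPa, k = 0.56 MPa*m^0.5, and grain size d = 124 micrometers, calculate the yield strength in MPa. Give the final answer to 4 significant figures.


sigma_y = sigma0 + k / sqrt(d)
d = 124 um = 1.24e-04 m
sigma_y = 45 + 0.56 / sqrt(1.24e-04)
sigma_y = 95.29 MPa


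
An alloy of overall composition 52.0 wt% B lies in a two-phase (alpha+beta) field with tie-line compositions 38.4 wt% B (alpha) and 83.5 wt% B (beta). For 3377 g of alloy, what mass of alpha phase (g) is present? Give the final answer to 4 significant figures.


f_alpha = (C_beta - C0) / (C_beta - C_alpha)
f_alpha = (83.5 - 52.0) / (83.5 - 38.4) = 0.698448
m_alpha = f_alpha * m_total = 0.698448 * 3377 = 2359 g


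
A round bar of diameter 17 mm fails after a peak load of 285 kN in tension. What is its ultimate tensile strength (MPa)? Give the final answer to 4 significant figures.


A0 = pi*(d/2)^2 = pi*(17/2)^2 = 226.98 mm^2
UTS = F_max / A0 = 285*1000 / 226.98
UTS = 1256 MPa


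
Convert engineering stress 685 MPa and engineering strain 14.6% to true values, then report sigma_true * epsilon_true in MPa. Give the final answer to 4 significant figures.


sigma_true = sigma_eng * (1 + epsilon_eng)
sigma_true = 685 * (1 + 0.146) = 785.01 MPa
epsilon_true = ln(1 + epsilon_eng)
epsilon_true = ln(1 + 0.146) = 0.136278
sigma_true * epsilon_true = 785.01 * 0.136278 = 107 MPa


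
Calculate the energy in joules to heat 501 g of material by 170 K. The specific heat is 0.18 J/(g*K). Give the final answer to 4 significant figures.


Q = m * cp * dT
Q = 501 * 0.18 * 170
Q = 15330 J


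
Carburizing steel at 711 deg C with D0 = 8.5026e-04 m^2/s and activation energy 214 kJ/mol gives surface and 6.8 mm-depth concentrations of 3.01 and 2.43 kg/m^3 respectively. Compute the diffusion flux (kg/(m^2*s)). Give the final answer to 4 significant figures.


Step 1: D = D0 * exp(-Qd/(R*T))
T = 711 + 273.15 = 984.15 K
D = 8.5026e-04 * exp(-214e3 / (8.314 * 984.15)) = 3.72306e-15 m^2/s
Step 2: J = D * (C1 - C2) / dx
J = 3.72306e-15 * (3.01 - 2.43) / 6.8e-03
J = 3.176e-13 kg/(m^2*s)


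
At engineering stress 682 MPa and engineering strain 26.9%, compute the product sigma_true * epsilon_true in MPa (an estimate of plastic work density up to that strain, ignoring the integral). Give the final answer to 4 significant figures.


sigma_true = sigma_eng * (1 + epsilon_eng)
sigma_true = 682 * (1 + 0.269) = 865.458 MPa
epsilon_true = ln(1 + epsilon_eng)
epsilon_true = ln(1 + 0.269) = 0.238229
sigma_true * epsilon_true = 865.458 * 0.238229 = 206.2 MPa


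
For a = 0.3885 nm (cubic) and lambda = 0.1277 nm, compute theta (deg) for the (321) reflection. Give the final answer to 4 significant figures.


d = a / sqrt(h^2+k^2+l^2)
d = 0.3885 / sqrt(14) = 0.103831 nm
lambda = 2*d*sin(theta)  =>  sin(theta) = lambda / (2*d)
sin(theta) = 0.1277 / (2 * 0.103831) = 0.614942
theta = 37.95 deg


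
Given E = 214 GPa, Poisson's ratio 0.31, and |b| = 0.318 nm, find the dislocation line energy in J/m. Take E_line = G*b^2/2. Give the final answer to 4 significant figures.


Step 1: G = E / (2*(1+nu))
G = 214 / (2*(1+0.31)) = 81.6794 GPa = 8.16794e+10 Pa
Step 2: E_line = G*b^2/2
b = 0.318 nm = 3.18e-10 m
E_line = 0.5 * 8.16794e+10 * (3.18e-10)^2 = 4.13e-09 J/m


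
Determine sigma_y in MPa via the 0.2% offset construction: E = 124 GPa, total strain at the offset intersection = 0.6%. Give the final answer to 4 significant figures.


Offset strain = 0.002
Elastic strain at yield = total_strain - offset = 6e-03 - 0.002 = 4e-03
sigma_y = E * elastic_strain = 124000 * 4e-03
sigma_y = 496 MPa


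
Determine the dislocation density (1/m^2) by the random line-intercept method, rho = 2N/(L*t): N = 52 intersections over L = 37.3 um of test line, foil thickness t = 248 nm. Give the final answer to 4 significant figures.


rho = 2N / (L * t)
L = 37.3 um = 3.73e-05 m, t = 248 nm = 2.48e-07 m
rho = 2 * 52 / (3.73e-05 * 2.48e-07)
rho = 1.124e+13 1/m^2


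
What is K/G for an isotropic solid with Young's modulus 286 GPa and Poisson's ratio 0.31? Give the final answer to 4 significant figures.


G = E / (2*(1+nu))
G = 286 / (2*(1+0.31)) = 109.16 GPa
K = E / (3*(1-2*nu))
K = 286 / (3*(1-2*0.31)) = 250.877 GPa
K/G = 250.877 / 109.16 = 2.298


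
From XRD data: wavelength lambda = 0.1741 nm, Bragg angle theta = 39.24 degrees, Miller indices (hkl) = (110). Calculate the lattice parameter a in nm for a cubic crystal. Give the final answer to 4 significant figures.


d = lambda / (2*sin(theta))
d = 0.1741 / (2*sin(39.24 deg))
d = 0.137613 nm
a = d * sqrt(h^2+k^2+l^2) = 0.137613 * sqrt(2)
a = 0.1946 nm


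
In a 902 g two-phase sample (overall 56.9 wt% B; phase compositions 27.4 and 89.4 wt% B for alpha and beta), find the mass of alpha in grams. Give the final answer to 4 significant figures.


f_alpha = (C_beta - C0) / (C_beta - C_alpha)
f_alpha = (89.4 - 56.9) / (89.4 - 27.4) = 0.524194
m_alpha = f_alpha * m_total = 0.524194 * 902 = 472.8 g


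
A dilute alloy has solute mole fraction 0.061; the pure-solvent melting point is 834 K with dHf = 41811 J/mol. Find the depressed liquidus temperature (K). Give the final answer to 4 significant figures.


dT = R*Tm^2*x / dHf
dT = 8.314 * 834^2 * 0.061 / 41811
dT = 8.43687 K
T_new = 834 - 8.43687 = 825.6 K


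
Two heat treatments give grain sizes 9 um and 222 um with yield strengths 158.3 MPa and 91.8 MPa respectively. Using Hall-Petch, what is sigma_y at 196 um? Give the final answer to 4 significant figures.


sigma_y = sigma0 + k / sqrt(d)
1/sqrt(d1) = 1/sqrt(9e-06) = 333.333;  1/sqrt(d2) = 67.1156
k = (sigma1 - sigma2) / (1/sqrt(d1) - 1/sqrt(d2)) = (158.3 - 91.8) / (333.333 - 67.1156) = 0.249796 MPa*m^0.5
sigma0 = sigma1 - k/sqrt(d1) = 158.3 - 0.249796*333.333 = 75.0348 MPa
sigma_y(d3) = 75.0348 + 0.249796 / sqrt(1.96e-04) = 92.88 MPa


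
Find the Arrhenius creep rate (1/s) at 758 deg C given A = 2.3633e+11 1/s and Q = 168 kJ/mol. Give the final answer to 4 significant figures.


rate = A * exp(-Q / (R*T))
T = 758 + 273.15 = 1031.15 K
rate = 2.3633e+11 * exp(-168e3 / (8.314 * 1031.15))
rate = 729.3 1/s


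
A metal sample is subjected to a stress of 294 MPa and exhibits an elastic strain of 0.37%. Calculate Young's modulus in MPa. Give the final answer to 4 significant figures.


E = sigma / epsilon
epsilon = 0.37% = 3.7e-03
E = 294 / 3.7e-03
E = 79460 MPa


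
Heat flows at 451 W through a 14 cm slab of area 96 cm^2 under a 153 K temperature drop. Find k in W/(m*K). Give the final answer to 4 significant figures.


k = Q*L / (A*dT)
L = 0.14 m, A = 9.6e-03 m^2
k = 451 * 0.14 / (9.6e-03 * 153)
k = 42.99 W/(m*K)


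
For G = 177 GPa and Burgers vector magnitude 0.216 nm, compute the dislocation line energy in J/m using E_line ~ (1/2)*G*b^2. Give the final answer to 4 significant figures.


E = G*b^2/2
b = 0.216 nm = 2.16e-10 m
G = 177 GPa = 1.77e+11 Pa
E = 0.5 * 1.77e+11 * (2.16e-10)^2
E = 4.129e-09 J/m


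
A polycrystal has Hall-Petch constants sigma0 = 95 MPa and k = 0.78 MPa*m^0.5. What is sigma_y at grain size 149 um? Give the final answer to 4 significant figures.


sigma_y = sigma0 + k / sqrt(d)
d = 149 um = 1.49e-04 m
sigma_y = 95 + 0.78 / sqrt(1.49e-04)
sigma_y = 158.9 MPa


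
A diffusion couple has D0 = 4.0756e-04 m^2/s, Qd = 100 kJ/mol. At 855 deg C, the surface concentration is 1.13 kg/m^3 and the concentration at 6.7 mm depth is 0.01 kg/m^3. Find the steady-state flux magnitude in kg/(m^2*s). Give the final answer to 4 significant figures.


Step 1: D = D0 * exp(-Qd/(R*T))
T = 855 + 273.15 = 1128.15 K
D = 4.0756e-04 * exp(-100e3 / (8.314 * 1128.15)) = 9.54794e-09 m^2/s
Step 2: J = D * (C1 - C2) / dx
J = 9.54794e-09 * (1.13 - 0.01) / 6.7e-03
J = 1.596e-06 kg/(m^2*s)


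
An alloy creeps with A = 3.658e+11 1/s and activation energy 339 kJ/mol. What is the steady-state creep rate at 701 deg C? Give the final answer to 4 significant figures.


rate = A * exp(-Q / (R*T))
T = 701 + 273.15 = 974.15 K
rate = 3.658e+11 * exp(-339e3 / (8.314 * 974.15))
rate = 2.427e-07 1/s


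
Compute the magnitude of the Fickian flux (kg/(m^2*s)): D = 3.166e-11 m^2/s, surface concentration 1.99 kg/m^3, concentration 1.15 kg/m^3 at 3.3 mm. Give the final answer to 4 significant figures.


J = -D * (dC/dx) = D * (C1 - C2) / dx
J = 3.166e-11 * (1.99 - 1.15) / 3.3e-03
J = 8.059e-09 kg/(m^2*s)


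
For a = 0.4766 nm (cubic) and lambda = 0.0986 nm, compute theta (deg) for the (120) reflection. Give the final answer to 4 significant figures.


d = a / sqrt(h^2+k^2+l^2)
d = 0.4766 / sqrt(5) = 0.213142 nm
lambda = 2*d*sin(theta)  =>  sin(theta) = lambda / (2*d)
sin(theta) = 0.0986 / (2 * 0.213142) = 0.231301
theta = 13.37 deg


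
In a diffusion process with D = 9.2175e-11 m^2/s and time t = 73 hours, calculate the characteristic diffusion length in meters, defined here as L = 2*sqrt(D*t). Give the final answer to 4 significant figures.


t = 73 hr = 262800 s
Diffusion length = 2*sqrt(D*t)
= 2*sqrt(9.2175e-11 * 262800)
= 9.843e-03 m


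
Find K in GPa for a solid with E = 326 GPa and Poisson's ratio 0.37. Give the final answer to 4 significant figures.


K = E / (3*(1-2*nu))
K = 326 / (3*(1-2*0.37))
K = 417.9 GPa


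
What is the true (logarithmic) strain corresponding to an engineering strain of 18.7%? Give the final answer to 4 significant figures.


epsilon_true = ln(1 + epsilon_eng)
epsilon_true = ln(1 + 0.187)
epsilon_true = 0.1714


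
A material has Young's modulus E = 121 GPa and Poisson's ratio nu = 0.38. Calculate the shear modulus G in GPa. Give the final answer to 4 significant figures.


G = E / (2*(1+nu))
G = 121 / (2*(1+0.38))
G = 43.84 GPa


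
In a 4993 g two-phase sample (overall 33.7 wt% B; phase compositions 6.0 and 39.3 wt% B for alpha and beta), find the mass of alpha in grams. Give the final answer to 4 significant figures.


f_alpha = (C_beta - C0) / (C_beta - C_alpha)
f_alpha = (39.3 - 33.7) / (39.3 - 6.0) = 0.168168
m_alpha = f_alpha * m_total = 0.168168 * 4993 = 839.7 g


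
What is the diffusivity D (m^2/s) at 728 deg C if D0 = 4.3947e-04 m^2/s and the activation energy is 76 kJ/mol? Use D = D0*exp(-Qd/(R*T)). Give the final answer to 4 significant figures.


D = D0 * exp(-Qd / (R*T))
T = 1001.15 K
D = 4.3947e-04 * exp(-76e3 / (8.314 * 1001.15))
D = 4.759e-08 m^2/s


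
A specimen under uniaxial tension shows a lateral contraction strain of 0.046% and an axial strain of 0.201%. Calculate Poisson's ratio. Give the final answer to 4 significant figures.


nu = -epsilon_lat / epsilon_axial
Lateral strain is contraction (negative), so using magnitudes:
nu = 0.046 / 0.201
nu = 0.2289


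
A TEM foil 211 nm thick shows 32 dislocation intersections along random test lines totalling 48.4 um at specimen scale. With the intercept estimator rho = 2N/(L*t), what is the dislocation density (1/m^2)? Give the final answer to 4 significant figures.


rho = 2N / (L * t)
L = 48.4 um = 4.84e-05 m, t = 211 nm = 2.11e-07 m
rho = 2 * 32 / (4.84e-05 * 2.11e-07)
rho = 6.267e+12 1/m^2


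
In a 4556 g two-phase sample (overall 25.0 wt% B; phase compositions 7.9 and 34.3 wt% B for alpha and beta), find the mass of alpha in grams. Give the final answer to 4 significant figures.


f_alpha = (C_beta - C0) / (C_beta - C_alpha)
f_alpha = (34.3 - 25.0) / (34.3 - 7.9) = 0.352273
m_alpha = f_alpha * m_total = 0.352273 * 4556 = 1605 g


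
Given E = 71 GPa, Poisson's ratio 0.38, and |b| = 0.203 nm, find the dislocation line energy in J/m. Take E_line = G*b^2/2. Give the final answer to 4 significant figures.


Step 1: G = E / (2*(1+nu))
G = 71 / (2*(1+0.38)) = 25.7246 GPa = 2.57246e+10 Pa
Step 2: E_line = G*b^2/2
b = 0.203 nm = 2.03e-10 m
E_line = 0.5 * 2.57246e+10 * (2.03e-10)^2 = 5.3e-10 J/m


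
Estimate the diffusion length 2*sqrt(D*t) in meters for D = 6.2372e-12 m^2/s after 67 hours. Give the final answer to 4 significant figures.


t = 67 hr = 241200 s
Diffusion length = 2*sqrt(D*t)
= 2*sqrt(6.2372e-12 * 241200)
= 2.453e-03 m


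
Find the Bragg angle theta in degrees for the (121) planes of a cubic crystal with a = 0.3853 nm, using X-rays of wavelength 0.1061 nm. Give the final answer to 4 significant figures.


d = a / sqrt(h^2+k^2+l^2)
d = 0.3853 / sqrt(6) = 0.157298 nm
lambda = 2*d*sin(theta)  =>  sin(theta) = lambda / (2*d)
sin(theta) = 0.1061 / (2 * 0.157298) = 0.337258
theta = 19.71 deg


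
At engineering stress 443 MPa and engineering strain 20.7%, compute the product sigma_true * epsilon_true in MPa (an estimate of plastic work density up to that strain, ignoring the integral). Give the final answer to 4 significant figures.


sigma_true = sigma_eng * (1 + epsilon_eng)
sigma_true = 443 * (1 + 0.207) = 534.701 MPa
epsilon_true = ln(1 + epsilon_eng)
epsilon_true = ln(1 + 0.207) = 0.188138
sigma_true * epsilon_true = 534.701 * 0.188138 = 100.6 MPa


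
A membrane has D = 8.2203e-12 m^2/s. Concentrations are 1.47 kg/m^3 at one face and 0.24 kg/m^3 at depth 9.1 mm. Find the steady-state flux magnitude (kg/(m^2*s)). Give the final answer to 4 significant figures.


J = -D * (dC/dx) = D * (C1 - C2) / dx
J = 8.2203e-12 * (1.47 - 0.24) / 9.1e-03
J = 1.111e-09 kg/(m^2*s)


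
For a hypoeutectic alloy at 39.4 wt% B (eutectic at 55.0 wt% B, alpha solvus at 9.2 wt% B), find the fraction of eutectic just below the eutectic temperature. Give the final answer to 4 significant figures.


f_primary = (C_e - C0) / (C_e - C_alpha_max)
f_primary = (55.0 - 39.4) / (55.0 - 9.2)
f_primary = 0.340611
f_eutectic = 1 - 0.340611 = 0.6594


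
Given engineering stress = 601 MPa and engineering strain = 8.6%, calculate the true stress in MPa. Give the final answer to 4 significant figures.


sigma_true = sigma_eng * (1 + epsilon_eng)
sigma_true = 601 * (1 + 0.086)
sigma_true = 652.7 MPa


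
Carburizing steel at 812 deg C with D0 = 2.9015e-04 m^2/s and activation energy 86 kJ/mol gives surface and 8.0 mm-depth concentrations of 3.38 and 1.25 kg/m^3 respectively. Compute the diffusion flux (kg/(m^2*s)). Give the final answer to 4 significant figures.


Step 1: D = D0 * exp(-Qd/(R*T))
T = 812 + 273.15 = 1085.15 K
D = 2.9015e-04 * exp(-86e3 / (8.314 * 1085.15)) = 2.10275e-08 m^2/s
Step 2: J = D * (C1 - C2) / dx
J = 2.10275e-08 * (3.38 - 1.25) / 8e-03
J = 5.599e-06 kg/(m^2*s)


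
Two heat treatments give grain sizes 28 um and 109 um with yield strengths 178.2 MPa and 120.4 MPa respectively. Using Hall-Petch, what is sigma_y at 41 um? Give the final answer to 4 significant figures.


sigma_y = sigma0 + k / sqrt(d)
1/sqrt(d1) = 1/sqrt(2.8e-05) = 188.982;  1/sqrt(d2) = 95.7826
k = (sigma1 - sigma2) / (1/sqrt(d1) - 1/sqrt(d2)) = (178.2 - 120.4) / (188.982 - 95.7826) = 0.620174 MPa*m^0.5
sigma0 = sigma1 - k/sqrt(d1) = 178.2 - 0.620174*188.982 = 60.9981 MPa
sigma_y(d3) = 60.9981 + 0.620174 / sqrt(4.1e-05) = 157.9 MPa


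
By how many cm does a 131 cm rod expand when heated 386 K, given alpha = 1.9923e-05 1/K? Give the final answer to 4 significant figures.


dL = L0 * alpha * dT
dL = 131 * 1.9923e-05 * 386
dL = 1.007 cm


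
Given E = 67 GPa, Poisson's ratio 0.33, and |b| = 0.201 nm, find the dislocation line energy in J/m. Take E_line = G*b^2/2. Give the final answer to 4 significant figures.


Step 1: G = E / (2*(1+nu))
G = 67 / (2*(1+0.33)) = 25.188 GPa = 2.5188e+10 Pa
Step 2: E_line = G*b^2/2
b = 0.201 nm = 2.01e-10 m
E_line = 0.5 * 2.5188e+10 * (2.01e-10)^2 = 5.088e-10 J/m


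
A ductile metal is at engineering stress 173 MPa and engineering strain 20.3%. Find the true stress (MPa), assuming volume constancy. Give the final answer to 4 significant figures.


sigma_true = sigma_eng * (1 + epsilon_eng)
sigma_true = 173 * (1 + 0.203)
sigma_true = 208.1 MPa


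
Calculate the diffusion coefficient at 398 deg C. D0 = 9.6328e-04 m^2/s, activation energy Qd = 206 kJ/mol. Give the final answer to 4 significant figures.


D = D0 * exp(-Qd / (R*T))
T = 671.15 K
D = 9.6328e-04 * exp(-206e3 / (8.314 * 671.15))
D = 8.923e-20 m^2/s


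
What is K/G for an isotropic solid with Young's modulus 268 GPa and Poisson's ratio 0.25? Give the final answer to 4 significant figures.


G = E / (2*(1+nu))
G = 268 / (2*(1+0.25)) = 107.2 GPa
K = E / (3*(1-2*nu))
K = 268 / (3*(1-2*0.25)) = 178.667 GPa
K/G = 178.667 / 107.2 = 1.667


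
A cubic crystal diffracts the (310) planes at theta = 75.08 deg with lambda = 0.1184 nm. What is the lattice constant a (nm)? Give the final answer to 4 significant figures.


d = lambda / (2*sin(theta))
d = 0.1184 / (2*sin(75.08 deg))
d = 0.0612655 nm
a = d * sqrt(h^2+k^2+l^2) = 0.0612655 * sqrt(10)
a = 0.1937 nm


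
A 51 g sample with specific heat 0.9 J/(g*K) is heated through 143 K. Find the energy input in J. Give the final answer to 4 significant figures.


Q = m * cp * dT
Q = 51 * 0.9 * 143
Q = 6564 J


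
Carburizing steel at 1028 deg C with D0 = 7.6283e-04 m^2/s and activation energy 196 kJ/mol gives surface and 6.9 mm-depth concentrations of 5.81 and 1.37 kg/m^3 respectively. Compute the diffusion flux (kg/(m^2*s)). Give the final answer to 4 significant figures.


Step 1: D = D0 * exp(-Qd/(R*T))
T = 1028 + 273.15 = 1301.15 K
D = 7.6283e-04 * exp(-196e3 / (8.314 * 1301.15)) = 1.03211e-11 m^2/s
Step 2: J = D * (C1 - C2) / dx
J = 1.03211e-11 * (5.81 - 1.37) / 6.9e-03
J = 6.641e-09 kg/(m^2*s)


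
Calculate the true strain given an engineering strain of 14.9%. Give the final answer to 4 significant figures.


epsilon_true = ln(1 + epsilon_eng)
epsilon_true = ln(1 + 0.149)
epsilon_true = 0.1389


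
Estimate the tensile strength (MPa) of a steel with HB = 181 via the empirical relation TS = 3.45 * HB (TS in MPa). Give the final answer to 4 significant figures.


TS (MPa) = 3.45 * HB
TS = 3.45 * 181
TS = 624.5 MPa


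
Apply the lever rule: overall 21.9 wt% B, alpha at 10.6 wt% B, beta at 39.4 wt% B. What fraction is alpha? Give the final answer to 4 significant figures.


f_alpha = (C_beta - C0) / (C_beta - C_alpha)
f_alpha = (39.4 - 21.9) / (39.4 - 10.6)
f_alpha = 0.6076


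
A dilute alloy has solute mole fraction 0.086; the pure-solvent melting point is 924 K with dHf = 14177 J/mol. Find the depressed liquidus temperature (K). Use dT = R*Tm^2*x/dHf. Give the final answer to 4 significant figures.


dT = R*Tm^2*x / dHf
dT = 8.314 * 924^2 * 0.086 / 14177
dT = 43.0594 K
T_new = 924 - 43.0594 = 880.9 K


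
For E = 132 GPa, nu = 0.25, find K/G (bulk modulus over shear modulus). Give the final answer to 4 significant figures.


G = E / (2*(1+nu))
G = 132 / (2*(1+0.25)) = 52.8 GPa
K = E / (3*(1-2*nu))
K = 132 / (3*(1-2*0.25)) = 88 GPa
K/G = 88 / 52.8 = 1.667


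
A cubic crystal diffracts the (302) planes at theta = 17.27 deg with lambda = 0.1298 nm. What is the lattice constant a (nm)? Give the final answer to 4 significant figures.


d = lambda / (2*sin(theta))
d = 0.1298 / (2*sin(17.27 deg))
d = 0.218611 nm
a = d * sqrt(h^2+k^2+l^2) = 0.218611 * sqrt(13)
a = 0.7882 nm


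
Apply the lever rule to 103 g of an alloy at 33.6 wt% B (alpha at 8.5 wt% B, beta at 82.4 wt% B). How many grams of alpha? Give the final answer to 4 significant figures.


f_alpha = (C_beta - C0) / (C_beta - C_alpha)
f_alpha = (82.4 - 33.6) / (82.4 - 8.5) = 0.660352
m_alpha = f_alpha * m_total = 0.660352 * 103 = 68.02 g
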